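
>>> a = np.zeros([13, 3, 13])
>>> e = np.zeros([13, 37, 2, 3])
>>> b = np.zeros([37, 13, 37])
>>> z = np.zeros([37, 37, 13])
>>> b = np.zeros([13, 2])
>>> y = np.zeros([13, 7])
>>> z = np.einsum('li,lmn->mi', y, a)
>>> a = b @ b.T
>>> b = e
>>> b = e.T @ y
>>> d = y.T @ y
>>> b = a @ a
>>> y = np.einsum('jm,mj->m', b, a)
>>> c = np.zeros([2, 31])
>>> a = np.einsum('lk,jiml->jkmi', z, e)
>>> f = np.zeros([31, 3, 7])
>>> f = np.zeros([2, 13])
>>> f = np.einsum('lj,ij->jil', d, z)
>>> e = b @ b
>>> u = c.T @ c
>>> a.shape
(13, 7, 2, 37)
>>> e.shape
(13, 13)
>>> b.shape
(13, 13)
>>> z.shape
(3, 7)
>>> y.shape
(13,)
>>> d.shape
(7, 7)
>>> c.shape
(2, 31)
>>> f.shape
(7, 3, 7)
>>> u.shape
(31, 31)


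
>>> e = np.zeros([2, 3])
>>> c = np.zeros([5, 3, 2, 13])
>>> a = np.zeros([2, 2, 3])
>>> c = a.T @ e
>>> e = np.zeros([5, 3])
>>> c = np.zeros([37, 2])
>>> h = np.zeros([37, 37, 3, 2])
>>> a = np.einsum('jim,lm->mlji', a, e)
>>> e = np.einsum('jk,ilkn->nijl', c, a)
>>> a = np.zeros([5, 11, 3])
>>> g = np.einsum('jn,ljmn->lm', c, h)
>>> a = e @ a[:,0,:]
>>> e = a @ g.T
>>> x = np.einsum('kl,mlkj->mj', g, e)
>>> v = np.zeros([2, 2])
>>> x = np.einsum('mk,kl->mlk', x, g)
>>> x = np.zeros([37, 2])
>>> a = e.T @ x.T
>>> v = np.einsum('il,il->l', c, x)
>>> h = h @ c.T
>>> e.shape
(2, 3, 37, 37)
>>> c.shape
(37, 2)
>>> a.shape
(37, 37, 3, 37)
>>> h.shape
(37, 37, 3, 37)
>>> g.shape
(37, 3)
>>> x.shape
(37, 2)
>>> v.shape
(2,)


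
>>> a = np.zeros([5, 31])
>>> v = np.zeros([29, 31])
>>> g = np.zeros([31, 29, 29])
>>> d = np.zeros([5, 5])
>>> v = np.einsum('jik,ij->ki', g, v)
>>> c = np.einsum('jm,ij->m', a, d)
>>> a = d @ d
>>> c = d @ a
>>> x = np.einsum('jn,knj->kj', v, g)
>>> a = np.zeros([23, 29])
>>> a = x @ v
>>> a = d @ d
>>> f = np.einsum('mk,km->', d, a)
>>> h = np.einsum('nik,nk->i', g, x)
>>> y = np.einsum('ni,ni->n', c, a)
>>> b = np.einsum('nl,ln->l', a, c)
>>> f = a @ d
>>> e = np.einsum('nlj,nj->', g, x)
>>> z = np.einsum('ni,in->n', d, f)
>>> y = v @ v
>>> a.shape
(5, 5)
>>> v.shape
(29, 29)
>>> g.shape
(31, 29, 29)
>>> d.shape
(5, 5)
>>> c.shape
(5, 5)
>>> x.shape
(31, 29)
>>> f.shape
(5, 5)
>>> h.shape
(29,)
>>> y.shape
(29, 29)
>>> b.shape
(5,)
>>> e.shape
()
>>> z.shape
(5,)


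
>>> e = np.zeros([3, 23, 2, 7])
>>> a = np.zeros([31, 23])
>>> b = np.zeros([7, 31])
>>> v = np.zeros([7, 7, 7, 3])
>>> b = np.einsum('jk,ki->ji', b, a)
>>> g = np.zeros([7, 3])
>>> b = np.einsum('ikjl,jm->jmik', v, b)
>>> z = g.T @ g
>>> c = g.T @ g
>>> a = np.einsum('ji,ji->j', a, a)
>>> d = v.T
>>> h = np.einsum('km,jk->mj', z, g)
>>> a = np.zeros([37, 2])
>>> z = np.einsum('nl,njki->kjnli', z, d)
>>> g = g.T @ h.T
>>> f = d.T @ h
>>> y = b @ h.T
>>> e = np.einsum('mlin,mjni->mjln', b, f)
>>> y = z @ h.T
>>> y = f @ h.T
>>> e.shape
(7, 7, 23, 7)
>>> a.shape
(37, 2)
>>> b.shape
(7, 23, 7, 7)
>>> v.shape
(7, 7, 7, 3)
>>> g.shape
(3, 3)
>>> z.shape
(7, 7, 3, 3, 7)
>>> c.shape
(3, 3)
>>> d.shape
(3, 7, 7, 7)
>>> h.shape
(3, 7)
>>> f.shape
(7, 7, 7, 7)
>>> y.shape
(7, 7, 7, 3)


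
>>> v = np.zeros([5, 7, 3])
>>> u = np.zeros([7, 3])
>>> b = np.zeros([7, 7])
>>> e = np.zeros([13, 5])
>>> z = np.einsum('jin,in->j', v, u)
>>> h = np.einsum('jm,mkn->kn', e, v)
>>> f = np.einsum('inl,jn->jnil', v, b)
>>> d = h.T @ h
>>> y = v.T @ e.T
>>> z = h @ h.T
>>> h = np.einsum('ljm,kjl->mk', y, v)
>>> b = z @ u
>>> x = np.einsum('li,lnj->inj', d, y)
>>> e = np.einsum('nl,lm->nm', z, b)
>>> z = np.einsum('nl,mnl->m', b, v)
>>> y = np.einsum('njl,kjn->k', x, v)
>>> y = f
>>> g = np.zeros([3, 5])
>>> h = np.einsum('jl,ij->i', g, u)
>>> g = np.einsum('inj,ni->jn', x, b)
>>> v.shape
(5, 7, 3)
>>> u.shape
(7, 3)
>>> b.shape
(7, 3)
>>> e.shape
(7, 3)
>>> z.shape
(5,)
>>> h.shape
(7,)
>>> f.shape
(7, 7, 5, 3)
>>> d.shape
(3, 3)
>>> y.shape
(7, 7, 5, 3)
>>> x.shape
(3, 7, 13)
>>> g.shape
(13, 7)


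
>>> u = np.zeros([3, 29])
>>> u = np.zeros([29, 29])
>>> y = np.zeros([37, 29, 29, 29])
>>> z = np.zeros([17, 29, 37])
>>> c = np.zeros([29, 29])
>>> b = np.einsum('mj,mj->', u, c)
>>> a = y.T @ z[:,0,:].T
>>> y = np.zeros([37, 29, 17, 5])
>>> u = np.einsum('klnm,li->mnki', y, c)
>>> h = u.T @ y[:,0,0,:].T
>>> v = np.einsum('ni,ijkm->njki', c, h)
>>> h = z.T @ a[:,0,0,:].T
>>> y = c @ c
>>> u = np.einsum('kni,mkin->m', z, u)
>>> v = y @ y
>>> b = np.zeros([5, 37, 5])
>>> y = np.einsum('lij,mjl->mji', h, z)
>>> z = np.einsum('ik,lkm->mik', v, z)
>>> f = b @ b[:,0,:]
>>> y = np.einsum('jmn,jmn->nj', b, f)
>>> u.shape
(5,)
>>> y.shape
(5, 5)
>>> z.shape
(37, 29, 29)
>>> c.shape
(29, 29)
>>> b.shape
(5, 37, 5)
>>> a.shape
(29, 29, 29, 17)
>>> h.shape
(37, 29, 29)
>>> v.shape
(29, 29)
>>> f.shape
(5, 37, 5)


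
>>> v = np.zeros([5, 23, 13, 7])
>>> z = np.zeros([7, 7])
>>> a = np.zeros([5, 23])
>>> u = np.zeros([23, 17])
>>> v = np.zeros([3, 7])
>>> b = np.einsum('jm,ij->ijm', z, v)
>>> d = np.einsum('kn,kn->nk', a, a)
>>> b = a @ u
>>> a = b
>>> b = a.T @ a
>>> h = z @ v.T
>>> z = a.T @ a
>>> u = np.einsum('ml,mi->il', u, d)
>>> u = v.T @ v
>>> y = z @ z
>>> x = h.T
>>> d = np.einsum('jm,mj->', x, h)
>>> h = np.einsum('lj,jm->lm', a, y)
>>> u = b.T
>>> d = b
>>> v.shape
(3, 7)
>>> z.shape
(17, 17)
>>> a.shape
(5, 17)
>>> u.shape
(17, 17)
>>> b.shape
(17, 17)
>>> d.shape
(17, 17)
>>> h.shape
(5, 17)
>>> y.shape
(17, 17)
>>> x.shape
(3, 7)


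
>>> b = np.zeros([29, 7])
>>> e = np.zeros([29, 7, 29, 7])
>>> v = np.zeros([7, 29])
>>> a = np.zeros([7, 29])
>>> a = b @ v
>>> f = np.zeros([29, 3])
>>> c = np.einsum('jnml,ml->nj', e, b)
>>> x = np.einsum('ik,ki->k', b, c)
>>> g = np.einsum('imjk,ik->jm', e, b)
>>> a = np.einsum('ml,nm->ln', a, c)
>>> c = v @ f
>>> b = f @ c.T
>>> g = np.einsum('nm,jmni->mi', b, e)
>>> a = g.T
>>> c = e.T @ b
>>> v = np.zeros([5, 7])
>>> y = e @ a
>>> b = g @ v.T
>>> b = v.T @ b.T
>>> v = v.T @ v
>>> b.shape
(7, 7)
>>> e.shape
(29, 7, 29, 7)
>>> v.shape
(7, 7)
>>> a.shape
(7, 7)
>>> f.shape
(29, 3)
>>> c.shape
(7, 29, 7, 7)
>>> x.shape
(7,)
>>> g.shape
(7, 7)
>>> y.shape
(29, 7, 29, 7)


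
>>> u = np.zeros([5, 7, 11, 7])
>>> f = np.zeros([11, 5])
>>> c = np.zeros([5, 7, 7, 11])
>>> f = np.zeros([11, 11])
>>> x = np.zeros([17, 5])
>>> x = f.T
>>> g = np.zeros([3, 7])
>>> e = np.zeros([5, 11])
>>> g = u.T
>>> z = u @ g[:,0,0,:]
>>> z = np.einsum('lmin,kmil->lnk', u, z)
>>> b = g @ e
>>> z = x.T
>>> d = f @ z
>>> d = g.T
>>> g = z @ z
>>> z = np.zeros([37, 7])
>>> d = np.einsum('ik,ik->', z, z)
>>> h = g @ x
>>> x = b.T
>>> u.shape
(5, 7, 11, 7)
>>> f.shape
(11, 11)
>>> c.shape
(5, 7, 7, 11)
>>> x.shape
(11, 7, 11, 7)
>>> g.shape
(11, 11)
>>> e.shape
(5, 11)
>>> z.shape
(37, 7)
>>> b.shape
(7, 11, 7, 11)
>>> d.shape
()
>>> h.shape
(11, 11)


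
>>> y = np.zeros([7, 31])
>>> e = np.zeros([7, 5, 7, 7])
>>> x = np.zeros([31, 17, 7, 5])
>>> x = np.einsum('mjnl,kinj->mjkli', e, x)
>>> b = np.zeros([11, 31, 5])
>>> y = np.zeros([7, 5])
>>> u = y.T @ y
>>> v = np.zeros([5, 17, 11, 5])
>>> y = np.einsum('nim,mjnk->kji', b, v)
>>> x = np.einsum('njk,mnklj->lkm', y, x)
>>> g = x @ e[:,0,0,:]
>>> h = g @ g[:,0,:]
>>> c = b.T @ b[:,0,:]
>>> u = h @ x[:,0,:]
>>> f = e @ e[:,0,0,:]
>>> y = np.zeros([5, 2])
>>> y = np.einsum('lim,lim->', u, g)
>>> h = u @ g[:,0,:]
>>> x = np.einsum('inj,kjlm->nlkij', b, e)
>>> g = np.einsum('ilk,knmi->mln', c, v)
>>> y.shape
()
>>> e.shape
(7, 5, 7, 7)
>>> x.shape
(31, 7, 7, 11, 5)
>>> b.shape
(11, 31, 5)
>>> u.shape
(7, 31, 7)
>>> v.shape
(5, 17, 11, 5)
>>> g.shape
(11, 31, 17)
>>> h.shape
(7, 31, 7)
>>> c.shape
(5, 31, 5)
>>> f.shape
(7, 5, 7, 7)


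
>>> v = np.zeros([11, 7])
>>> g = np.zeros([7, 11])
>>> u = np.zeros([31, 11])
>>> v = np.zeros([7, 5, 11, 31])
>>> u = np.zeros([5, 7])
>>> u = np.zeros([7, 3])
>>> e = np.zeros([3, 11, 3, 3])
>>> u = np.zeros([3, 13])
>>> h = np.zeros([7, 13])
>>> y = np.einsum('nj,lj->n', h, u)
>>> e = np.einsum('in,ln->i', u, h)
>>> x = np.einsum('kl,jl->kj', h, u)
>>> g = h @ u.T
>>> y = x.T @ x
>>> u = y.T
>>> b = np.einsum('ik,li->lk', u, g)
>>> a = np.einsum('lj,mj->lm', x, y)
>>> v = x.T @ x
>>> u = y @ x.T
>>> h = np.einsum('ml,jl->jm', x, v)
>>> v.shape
(3, 3)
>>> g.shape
(7, 3)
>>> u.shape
(3, 7)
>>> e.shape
(3,)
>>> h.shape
(3, 7)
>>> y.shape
(3, 3)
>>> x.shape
(7, 3)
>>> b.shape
(7, 3)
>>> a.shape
(7, 3)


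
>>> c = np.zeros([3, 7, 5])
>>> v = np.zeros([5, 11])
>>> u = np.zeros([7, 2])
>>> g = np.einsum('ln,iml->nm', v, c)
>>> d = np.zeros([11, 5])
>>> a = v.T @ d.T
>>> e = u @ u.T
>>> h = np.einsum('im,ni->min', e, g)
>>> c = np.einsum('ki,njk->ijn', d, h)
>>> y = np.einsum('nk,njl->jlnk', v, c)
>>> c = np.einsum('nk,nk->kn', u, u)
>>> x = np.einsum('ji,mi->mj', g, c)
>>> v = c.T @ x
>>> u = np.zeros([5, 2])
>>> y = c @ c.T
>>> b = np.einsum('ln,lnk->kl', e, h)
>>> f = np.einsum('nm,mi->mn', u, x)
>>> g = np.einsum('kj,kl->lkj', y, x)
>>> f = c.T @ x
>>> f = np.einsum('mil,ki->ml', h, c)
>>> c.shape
(2, 7)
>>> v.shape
(7, 11)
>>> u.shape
(5, 2)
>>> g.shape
(11, 2, 2)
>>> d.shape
(11, 5)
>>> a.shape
(11, 11)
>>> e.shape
(7, 7)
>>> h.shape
(7, 7, 11)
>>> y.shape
(2, 2)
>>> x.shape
(2, 11)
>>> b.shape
(11, 7)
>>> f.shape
(7, 11)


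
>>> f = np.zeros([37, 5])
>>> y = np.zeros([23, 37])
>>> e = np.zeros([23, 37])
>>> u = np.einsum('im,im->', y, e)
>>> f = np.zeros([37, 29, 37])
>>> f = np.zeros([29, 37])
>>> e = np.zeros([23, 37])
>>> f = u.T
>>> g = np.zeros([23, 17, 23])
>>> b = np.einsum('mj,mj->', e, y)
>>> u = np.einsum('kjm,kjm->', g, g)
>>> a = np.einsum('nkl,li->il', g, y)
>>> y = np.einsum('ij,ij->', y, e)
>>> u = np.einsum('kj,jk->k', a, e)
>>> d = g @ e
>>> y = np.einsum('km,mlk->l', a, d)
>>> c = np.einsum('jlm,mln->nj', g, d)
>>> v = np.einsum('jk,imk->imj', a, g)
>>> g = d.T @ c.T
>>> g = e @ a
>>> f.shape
()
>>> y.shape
(17,)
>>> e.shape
(23, 37)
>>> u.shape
(37,)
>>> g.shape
(23, 23)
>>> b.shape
()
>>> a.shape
(37, 23)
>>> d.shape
(23, 17, 37)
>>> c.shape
(37, 23)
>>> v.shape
(23, 17, 37)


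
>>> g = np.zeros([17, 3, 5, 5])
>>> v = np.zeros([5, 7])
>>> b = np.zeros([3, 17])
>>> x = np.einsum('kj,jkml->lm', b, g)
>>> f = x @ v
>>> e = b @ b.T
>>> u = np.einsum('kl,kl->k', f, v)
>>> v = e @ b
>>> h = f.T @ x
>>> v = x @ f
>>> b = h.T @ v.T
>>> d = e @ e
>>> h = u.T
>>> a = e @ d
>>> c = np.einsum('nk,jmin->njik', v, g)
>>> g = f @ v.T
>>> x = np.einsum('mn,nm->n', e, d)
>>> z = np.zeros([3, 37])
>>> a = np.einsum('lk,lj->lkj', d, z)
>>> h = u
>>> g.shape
(5, 5)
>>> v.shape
(5, 7)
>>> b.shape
(5, 5)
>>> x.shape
(3,)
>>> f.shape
(5, 7)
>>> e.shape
(3, 3)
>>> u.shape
(5,)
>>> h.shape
(5,)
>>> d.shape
(3, 3)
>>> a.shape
(3, 3, 37)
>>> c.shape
(5, 17, 5, 7)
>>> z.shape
(3, 37)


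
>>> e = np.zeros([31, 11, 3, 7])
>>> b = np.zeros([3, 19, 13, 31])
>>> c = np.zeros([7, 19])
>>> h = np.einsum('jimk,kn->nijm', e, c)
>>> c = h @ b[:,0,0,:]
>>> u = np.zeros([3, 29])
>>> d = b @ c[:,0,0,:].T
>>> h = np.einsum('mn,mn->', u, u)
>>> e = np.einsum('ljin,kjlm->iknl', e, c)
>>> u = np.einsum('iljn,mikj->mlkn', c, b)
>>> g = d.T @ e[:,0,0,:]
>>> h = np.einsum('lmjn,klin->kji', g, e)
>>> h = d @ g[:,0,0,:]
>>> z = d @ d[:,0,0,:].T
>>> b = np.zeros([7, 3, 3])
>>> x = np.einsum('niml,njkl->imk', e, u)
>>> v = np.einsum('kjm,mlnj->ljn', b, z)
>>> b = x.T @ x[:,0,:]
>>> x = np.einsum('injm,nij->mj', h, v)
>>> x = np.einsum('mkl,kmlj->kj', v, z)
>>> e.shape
(3, 19, 7, 31)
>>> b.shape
(13, 7, 13)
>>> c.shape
(19, 11, 31, 31)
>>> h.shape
(3, 19, 13, 31)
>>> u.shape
(3, 11, 13, 31)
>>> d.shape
(3, 19, 13, 19)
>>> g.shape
(19, 13, 19, 31)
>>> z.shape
(3, 19, 13, 3)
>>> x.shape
(3, 3)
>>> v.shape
(19, 3, 13)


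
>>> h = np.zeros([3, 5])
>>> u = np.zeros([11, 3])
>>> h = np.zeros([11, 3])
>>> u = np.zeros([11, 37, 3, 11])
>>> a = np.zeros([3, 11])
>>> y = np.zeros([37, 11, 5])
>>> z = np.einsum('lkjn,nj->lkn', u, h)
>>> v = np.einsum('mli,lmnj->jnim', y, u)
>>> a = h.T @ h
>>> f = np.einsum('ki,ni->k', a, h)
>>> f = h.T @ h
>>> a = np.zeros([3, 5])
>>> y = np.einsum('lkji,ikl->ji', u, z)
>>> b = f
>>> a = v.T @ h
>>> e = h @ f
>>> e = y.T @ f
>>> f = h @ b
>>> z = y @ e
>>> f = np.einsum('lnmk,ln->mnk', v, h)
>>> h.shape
(11, 3)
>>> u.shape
(11, 37, 3, 11)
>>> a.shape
(37, 5, 3, 3)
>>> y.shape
(3, 11)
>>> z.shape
(3, 3)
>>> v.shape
(11, 3, 5, 37)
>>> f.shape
(5, 3, 37)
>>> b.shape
(3, 3)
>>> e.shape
(11, 3)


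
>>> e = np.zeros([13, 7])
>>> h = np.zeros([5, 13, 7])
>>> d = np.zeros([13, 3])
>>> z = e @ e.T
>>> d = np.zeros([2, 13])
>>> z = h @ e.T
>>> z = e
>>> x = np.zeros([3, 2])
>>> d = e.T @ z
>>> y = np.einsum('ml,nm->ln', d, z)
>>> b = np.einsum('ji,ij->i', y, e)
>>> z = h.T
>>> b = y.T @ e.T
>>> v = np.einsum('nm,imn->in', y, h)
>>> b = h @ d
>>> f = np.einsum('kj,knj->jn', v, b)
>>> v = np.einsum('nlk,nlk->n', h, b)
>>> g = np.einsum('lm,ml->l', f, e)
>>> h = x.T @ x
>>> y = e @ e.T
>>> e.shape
(13, 7)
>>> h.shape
(2, 2)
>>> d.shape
(7, 7)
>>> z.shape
(7, 13, 5)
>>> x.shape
(3, 2)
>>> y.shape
(13, 13)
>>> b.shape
(5, 13, 7)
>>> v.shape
(5,)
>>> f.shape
(7, 13)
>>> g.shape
(7,)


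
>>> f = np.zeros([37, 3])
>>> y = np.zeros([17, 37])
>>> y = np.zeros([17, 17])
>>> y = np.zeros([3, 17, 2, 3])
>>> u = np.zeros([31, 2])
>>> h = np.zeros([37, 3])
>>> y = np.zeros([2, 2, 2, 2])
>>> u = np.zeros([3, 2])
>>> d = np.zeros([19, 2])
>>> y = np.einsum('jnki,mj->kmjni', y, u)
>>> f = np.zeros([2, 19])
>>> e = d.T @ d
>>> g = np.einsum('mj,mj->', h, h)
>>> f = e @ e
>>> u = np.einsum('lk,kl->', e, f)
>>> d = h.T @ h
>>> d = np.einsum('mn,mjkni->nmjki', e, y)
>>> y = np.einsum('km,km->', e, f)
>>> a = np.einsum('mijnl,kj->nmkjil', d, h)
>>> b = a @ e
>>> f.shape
(2, 2)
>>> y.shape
()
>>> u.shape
()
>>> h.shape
(37, 3)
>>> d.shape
(2, 2, 3, 2, 2)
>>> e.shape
(2, 2)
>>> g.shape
()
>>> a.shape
(2, 2, 37, 3, 2, 2)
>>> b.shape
(2, 2, 37, 3, 2, 2)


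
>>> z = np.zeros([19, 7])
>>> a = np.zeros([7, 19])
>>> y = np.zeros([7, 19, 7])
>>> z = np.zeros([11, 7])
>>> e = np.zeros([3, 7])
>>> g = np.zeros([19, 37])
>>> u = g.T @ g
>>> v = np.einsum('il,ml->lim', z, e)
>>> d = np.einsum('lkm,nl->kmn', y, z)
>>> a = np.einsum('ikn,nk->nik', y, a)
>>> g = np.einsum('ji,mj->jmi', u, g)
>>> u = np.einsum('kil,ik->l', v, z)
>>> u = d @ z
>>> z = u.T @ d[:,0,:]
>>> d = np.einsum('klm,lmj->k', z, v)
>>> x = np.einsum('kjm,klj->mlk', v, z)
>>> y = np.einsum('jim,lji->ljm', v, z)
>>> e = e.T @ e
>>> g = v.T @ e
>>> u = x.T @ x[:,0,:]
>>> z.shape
(7, 7, 11)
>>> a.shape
(7, 7, 19)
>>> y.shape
(7, 7, 3)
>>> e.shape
(7, 7)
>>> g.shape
(3, 11, 7)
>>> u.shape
(7, 7, 7)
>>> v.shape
(7, 11, 3)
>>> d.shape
(7,)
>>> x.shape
(3, 7, 7)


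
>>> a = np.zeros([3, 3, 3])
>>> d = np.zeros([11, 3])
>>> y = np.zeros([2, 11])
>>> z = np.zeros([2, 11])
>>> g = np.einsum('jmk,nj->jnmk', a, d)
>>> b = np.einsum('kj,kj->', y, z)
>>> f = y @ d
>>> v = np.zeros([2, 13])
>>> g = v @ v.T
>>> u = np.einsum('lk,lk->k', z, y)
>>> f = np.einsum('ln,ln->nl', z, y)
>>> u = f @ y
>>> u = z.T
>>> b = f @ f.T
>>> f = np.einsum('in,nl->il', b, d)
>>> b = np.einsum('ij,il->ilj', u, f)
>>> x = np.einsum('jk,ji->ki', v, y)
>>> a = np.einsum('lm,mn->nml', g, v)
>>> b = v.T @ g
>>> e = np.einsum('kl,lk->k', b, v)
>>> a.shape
(13, 2, 2)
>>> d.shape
(11, 3)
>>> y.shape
(2, 11)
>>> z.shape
(2, 11)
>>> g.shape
(2, 2)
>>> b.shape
(13, 2)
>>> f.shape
(11, 3)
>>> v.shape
(2, 13)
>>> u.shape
(11, 2)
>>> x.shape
(13, 11)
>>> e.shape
(13,)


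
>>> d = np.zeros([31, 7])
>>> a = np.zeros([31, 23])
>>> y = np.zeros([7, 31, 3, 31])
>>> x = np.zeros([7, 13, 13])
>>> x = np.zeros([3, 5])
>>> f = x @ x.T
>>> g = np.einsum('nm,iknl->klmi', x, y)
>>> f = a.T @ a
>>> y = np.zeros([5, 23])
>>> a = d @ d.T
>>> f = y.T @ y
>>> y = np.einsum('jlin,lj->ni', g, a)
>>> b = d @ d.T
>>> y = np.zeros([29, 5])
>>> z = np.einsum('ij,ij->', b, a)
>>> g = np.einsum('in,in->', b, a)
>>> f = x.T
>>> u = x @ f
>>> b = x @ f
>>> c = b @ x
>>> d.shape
(31, 7)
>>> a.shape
(31, 31)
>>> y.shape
(29, 5)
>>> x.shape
(3, 5)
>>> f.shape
(5, 3)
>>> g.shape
()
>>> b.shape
(3, 3)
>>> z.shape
()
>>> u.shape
(3, 3)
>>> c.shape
(3, 5)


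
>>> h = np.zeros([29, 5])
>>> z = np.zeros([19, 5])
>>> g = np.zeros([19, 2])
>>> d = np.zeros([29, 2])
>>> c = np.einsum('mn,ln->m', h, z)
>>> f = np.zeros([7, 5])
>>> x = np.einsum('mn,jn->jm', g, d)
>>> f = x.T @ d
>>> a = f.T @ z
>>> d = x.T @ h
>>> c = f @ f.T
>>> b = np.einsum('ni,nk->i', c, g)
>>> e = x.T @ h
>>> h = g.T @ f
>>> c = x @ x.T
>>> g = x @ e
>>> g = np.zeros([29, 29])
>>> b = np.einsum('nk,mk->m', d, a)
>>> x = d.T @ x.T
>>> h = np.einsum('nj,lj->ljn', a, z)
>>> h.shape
(19, 5, 2)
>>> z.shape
(19, 5)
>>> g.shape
(29, 29)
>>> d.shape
(19, 5)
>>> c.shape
(29, 29)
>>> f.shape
(19, 2)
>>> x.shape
(5, 29)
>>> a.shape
(2, 5)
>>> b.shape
(2,)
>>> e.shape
(19, 5)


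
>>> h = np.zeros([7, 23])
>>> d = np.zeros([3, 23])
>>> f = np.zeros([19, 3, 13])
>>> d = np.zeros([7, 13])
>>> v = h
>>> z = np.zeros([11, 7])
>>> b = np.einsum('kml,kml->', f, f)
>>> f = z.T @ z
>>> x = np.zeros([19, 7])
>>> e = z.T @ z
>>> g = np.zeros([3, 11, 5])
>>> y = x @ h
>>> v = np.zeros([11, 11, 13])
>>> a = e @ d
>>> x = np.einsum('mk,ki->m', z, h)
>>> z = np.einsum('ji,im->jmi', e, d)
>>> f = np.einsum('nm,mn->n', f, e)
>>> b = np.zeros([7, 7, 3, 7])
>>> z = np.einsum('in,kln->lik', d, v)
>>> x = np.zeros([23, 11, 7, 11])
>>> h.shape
(7, 23)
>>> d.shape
(7, 13)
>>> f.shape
(7,)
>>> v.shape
(11, 11, 13)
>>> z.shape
(11, 7, 11)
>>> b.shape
(7, 7, 3, 7)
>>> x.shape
(23, 11, 7, 11)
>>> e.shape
(7, 7)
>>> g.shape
(3, 11, 5)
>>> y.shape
(19, 23)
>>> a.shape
(7, 13)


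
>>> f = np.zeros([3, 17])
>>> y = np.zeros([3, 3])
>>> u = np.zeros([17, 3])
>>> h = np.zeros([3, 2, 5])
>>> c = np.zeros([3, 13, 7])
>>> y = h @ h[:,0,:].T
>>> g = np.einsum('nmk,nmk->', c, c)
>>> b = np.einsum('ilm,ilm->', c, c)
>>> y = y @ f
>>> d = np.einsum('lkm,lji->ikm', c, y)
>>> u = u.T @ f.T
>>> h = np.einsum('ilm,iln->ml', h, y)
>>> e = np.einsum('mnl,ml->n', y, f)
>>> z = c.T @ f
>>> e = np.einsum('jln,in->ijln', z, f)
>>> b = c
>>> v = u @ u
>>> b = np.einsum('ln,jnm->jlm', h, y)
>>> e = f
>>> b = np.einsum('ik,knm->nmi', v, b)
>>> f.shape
(3, 17)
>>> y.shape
(3, 2, 17)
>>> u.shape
(3, 3)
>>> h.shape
(5, 2)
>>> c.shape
(3, 13, 7)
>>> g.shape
()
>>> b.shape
(5, 17, 3)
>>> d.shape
(17, 13, 7)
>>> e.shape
(3, 17)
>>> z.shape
(7, 13, 17)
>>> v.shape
(3, 3)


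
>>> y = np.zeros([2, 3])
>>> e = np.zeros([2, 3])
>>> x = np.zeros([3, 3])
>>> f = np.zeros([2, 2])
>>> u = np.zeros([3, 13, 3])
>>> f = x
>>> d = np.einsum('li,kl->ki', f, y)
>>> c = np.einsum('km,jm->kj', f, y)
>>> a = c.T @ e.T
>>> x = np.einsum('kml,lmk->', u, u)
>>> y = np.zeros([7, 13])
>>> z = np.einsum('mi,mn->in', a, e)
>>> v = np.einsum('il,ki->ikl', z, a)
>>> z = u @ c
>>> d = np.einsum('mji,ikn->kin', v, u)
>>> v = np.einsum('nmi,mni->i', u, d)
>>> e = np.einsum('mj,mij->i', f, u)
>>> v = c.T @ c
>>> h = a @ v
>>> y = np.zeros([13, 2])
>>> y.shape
(13, 2)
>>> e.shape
(13,)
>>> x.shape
()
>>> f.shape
(3, 3)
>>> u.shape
(3, 13, 3)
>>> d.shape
(13, 3, 3)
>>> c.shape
(3, 2)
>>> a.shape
(2, 2)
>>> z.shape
(3, 13, 2)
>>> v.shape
(2, 2)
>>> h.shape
(2, 2)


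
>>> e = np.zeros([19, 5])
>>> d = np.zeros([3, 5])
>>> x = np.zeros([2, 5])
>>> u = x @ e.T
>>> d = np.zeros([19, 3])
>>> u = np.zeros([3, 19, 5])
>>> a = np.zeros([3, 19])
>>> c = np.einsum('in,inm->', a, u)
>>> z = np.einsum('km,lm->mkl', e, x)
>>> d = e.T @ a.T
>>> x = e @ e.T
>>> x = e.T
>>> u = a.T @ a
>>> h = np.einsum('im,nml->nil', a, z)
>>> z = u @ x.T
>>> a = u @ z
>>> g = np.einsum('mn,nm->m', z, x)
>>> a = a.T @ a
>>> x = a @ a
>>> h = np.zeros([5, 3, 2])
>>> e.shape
(19, 5)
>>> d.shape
(5, 3)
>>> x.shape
(5, 5)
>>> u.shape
(19, 19)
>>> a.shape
(5, 5)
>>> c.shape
()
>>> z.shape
(19, 5)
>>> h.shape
(5, 3, 2)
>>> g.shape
(19,)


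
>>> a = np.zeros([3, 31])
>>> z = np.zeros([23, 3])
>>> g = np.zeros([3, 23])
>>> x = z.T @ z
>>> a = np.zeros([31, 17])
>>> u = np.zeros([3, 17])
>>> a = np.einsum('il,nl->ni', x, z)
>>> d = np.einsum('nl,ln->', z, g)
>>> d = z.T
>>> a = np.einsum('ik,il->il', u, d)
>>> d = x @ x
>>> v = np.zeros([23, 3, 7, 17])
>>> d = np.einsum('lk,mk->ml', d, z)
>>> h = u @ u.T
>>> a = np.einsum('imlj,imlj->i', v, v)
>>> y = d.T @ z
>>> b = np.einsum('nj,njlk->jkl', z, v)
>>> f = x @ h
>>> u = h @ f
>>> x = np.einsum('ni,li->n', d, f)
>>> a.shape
(23,)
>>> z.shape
(23, 3)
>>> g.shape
(3, 23)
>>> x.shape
(23,)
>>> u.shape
(3, 3)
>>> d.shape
(23, 3)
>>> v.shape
(23, 3, 7, 17)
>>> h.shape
(3, 3)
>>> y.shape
(3, 3)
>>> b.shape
(3, 17, 7)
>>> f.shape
(3, 3)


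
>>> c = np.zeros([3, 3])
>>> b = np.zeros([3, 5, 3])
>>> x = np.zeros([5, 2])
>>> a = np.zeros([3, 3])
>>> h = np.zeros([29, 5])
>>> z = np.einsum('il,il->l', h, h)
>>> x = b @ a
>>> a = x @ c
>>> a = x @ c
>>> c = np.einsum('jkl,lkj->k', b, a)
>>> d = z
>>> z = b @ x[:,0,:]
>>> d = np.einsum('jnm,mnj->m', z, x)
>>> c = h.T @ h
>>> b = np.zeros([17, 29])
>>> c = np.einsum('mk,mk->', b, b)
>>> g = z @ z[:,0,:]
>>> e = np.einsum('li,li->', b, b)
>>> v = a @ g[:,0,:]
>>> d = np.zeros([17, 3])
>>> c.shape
()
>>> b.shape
(17, 29)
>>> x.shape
(3, 5, 3)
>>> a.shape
(3, 5, 3)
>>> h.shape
(29, 5)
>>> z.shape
(3, 5, 3)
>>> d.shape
(17, 3)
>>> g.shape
(3, 5, 3)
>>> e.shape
()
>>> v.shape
(3, 5, 3)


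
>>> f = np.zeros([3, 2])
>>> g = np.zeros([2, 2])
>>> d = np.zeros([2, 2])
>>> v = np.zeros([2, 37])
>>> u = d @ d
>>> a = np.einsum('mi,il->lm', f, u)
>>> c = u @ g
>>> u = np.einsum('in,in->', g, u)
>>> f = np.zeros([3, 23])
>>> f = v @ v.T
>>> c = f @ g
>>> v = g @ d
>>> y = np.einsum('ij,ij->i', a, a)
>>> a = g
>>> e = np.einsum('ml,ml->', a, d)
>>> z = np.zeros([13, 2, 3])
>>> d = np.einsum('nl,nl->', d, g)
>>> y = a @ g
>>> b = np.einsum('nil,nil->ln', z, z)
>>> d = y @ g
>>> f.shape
(2, 2)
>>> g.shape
(2, 2)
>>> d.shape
(2, 2)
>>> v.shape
(2, 2)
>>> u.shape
()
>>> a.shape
(2, 2)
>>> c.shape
(2, 2)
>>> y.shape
(2, 2)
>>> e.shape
()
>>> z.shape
(13, 2, 3)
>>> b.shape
(3, 13)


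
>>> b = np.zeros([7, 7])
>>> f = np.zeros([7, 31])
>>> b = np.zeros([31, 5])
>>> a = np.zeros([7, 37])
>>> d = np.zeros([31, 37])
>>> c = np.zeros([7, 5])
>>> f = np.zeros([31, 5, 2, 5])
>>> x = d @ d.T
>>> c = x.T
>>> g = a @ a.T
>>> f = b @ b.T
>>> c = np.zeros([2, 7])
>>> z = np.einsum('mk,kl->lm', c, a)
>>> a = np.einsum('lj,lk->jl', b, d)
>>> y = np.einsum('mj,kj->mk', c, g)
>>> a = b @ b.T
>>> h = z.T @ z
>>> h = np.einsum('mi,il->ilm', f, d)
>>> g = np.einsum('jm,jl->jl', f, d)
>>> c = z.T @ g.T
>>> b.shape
(31, 5)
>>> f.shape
(31, 31)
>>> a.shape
(31, 31)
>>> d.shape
(31, 37)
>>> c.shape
(2, 31)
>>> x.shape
(31, 31)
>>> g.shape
(31, 37)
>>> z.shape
(37, 2)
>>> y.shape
(2, 7)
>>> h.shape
(31, 37, 31)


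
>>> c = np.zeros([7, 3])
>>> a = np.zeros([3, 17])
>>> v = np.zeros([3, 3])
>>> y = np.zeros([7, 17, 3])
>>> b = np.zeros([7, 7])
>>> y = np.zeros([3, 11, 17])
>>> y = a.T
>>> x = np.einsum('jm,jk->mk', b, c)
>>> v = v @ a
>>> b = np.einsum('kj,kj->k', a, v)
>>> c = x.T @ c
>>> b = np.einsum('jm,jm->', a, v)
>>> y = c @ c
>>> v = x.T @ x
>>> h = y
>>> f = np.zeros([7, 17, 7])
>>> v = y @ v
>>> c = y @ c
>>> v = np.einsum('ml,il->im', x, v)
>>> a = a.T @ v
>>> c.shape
(3, 3)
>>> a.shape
(17, 7)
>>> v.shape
(3, 7)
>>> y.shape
(3, 3)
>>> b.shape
()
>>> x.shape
(7, 3)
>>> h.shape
(3, 3)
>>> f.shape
(7, 17, 7)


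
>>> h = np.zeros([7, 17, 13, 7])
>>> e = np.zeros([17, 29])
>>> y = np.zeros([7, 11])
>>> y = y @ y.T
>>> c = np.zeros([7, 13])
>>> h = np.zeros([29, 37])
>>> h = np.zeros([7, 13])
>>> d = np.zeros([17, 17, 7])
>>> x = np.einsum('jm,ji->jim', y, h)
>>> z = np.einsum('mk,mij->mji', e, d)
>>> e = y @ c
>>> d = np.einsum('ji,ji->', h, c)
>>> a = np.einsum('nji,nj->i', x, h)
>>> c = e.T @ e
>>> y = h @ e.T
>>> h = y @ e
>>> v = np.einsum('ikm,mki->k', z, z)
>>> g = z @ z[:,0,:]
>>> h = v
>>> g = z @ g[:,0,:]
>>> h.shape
(7,)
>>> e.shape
(7, 13)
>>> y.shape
(7, 7)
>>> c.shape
(13, 13)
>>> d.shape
()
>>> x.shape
(7, 13, 7)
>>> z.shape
(17, 7, 17)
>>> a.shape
(7,)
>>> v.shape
(7,)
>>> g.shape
(17, 7, 17)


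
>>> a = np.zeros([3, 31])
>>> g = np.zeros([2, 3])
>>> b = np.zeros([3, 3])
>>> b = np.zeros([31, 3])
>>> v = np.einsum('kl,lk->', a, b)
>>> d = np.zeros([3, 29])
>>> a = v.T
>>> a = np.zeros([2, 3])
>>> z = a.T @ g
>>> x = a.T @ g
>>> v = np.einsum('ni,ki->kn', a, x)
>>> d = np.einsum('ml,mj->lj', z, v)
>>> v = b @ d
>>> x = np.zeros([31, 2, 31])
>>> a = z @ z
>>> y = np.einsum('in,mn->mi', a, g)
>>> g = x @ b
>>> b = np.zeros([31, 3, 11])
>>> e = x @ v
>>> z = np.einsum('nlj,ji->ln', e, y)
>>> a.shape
(3, 3)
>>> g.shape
(31, 2, 3)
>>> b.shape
(31, 3, 11)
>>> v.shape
(31, 2)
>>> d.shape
(3, 2)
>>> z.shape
(2, 31)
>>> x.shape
(31, 2, 31)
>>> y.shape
(2, 3)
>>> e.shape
(31, 2, 2)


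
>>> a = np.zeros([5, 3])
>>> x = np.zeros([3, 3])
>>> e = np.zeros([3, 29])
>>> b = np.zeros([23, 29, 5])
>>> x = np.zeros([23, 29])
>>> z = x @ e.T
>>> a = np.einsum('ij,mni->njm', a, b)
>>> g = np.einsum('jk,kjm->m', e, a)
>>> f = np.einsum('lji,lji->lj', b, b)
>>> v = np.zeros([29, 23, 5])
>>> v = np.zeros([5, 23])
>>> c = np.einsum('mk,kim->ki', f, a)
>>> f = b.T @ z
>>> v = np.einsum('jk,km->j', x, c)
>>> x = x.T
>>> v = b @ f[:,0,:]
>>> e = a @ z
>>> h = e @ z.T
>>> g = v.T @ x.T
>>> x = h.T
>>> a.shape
(29, 3, 23)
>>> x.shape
(23, 3, 29)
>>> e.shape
(29, 3, 3)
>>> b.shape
(23, 29, 5)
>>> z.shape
(23, 3)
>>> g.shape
(3, 29, 29)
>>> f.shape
(5, 29, 3)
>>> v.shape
(23, 29, 3)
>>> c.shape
(29, 3)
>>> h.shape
(29, 3, 23)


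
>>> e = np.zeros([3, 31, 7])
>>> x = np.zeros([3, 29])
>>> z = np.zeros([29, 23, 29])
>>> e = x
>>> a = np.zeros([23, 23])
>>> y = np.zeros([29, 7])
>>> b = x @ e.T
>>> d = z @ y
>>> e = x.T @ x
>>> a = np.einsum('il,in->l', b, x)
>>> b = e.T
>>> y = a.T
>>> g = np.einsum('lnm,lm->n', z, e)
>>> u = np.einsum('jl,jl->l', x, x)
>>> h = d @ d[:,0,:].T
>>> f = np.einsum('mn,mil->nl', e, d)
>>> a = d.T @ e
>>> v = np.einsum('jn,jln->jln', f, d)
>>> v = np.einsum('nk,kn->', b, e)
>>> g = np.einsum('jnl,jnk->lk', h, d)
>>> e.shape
(29, 29)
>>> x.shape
(3, 29)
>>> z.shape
(29, 23, 29)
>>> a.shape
(7, 23, 29)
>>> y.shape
(3,)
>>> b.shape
(29, 29)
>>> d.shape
(29, 23, 7)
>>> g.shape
(29, 7)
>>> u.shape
(29,)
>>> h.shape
(29, 23, 29)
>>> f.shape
(29, 7)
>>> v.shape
()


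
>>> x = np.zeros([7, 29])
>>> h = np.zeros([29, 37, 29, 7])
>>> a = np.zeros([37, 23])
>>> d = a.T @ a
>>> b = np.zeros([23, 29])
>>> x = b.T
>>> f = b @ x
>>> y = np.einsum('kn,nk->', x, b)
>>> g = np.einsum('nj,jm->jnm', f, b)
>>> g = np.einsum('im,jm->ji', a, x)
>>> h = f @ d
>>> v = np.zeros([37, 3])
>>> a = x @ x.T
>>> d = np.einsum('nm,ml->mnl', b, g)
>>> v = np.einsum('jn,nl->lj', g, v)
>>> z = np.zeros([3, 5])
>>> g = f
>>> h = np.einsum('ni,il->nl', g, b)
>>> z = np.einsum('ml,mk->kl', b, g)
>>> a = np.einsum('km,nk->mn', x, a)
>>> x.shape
(29, 23)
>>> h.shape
(23, 29)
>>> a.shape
(23, 29)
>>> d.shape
(29, 23, 37)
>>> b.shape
(23, 29)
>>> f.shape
(23, 23)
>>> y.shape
()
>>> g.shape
(23, 23)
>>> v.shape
(3, 29)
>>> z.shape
(23, 29)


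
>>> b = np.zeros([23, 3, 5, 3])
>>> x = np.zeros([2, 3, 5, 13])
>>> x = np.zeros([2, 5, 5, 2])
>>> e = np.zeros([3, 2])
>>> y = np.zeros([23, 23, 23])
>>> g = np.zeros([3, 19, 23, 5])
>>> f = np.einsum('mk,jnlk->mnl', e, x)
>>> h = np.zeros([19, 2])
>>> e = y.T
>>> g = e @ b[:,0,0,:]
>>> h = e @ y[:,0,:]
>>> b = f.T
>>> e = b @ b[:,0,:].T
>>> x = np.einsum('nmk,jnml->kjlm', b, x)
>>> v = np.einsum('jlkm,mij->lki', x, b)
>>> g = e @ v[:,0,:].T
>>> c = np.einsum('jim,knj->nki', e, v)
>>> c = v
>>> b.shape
(5, 5, 3)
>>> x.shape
(3, 2, 2, 5)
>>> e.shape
(5, 5, 5)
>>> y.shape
(23, 23, 23)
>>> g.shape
(5, 5, 2)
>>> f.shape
(3, 5, 5)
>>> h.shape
(23, 23, 23)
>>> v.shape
(2, 2, 5)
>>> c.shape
(2, 2, 5)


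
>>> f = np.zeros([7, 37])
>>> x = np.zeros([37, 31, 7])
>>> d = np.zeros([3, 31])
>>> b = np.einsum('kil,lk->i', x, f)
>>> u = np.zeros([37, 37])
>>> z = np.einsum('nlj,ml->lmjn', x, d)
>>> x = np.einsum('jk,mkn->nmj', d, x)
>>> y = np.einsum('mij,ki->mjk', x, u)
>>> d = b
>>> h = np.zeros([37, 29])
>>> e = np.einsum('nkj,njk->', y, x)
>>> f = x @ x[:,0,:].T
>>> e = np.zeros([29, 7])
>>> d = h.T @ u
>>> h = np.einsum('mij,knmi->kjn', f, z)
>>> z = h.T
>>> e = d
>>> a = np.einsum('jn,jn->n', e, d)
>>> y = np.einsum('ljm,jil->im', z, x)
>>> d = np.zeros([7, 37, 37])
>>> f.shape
(7, 37, 7)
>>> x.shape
(7, 37, 3)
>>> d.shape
(7, 37, 37)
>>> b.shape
(31,)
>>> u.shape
(37, 37)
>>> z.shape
(3, 7, 31)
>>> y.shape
(37, 31)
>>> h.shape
(31, 7, 3)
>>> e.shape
(29, 37)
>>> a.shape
(37,)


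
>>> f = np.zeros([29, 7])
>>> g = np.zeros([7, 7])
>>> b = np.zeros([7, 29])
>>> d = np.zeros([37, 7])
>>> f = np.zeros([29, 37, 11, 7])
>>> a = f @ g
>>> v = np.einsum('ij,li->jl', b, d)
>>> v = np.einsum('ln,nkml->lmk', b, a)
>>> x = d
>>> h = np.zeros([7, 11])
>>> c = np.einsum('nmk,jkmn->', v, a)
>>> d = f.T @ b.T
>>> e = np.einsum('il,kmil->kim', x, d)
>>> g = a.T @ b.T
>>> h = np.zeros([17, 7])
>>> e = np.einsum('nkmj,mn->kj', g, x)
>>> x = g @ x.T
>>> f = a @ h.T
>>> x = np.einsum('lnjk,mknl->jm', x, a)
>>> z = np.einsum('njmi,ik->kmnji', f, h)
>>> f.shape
(29, 37, 11, 17)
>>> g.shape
(7, 11, 37, 7)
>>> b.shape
(7, 29)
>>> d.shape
(7, 11, 37, 7)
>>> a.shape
(29, 37, 11, 7)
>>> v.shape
(7, 11, 37)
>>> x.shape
(37, 29)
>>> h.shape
(17, 7)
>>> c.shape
()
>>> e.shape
(11, 7)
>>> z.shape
(7, 11, 29, 37, 17)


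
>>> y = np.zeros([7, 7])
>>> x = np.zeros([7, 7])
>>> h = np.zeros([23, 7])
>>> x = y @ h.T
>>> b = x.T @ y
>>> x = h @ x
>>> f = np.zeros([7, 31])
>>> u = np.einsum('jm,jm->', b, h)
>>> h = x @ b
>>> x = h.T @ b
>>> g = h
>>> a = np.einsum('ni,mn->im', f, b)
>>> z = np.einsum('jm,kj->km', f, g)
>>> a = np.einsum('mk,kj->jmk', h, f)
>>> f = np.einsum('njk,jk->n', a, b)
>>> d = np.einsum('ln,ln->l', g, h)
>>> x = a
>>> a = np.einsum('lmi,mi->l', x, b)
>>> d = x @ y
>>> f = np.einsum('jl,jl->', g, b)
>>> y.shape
(7, 7)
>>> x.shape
(31, 23, 7)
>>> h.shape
(23, 7)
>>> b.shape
(23, 7)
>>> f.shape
()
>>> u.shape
()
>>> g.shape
(23, 7)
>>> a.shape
(31,)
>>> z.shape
(23, 31)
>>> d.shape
(31, 23, 7)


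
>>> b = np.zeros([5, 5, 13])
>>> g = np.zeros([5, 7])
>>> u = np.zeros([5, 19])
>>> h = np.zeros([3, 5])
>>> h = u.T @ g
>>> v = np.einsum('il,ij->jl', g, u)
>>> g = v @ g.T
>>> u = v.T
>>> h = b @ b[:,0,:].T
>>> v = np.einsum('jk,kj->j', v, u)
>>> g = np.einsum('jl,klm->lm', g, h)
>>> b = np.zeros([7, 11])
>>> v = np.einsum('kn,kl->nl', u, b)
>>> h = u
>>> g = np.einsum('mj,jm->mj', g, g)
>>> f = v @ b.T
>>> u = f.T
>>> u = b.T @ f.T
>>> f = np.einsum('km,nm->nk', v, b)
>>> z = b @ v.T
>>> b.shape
(7, 11)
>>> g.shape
(5, 5)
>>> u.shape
(11, 19)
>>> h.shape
(7, 19)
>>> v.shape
(19, 11)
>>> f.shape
(7, 19)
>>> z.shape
(7, 19)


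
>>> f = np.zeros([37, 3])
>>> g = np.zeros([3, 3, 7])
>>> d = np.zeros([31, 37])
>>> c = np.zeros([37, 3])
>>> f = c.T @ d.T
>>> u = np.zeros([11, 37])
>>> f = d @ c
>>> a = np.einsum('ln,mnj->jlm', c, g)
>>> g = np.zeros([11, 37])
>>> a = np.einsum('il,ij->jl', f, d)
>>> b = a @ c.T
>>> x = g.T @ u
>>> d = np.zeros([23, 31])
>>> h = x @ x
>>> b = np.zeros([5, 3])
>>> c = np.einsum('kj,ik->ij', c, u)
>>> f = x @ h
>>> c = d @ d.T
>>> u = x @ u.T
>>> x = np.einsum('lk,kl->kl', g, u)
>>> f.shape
(37, 37)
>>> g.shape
(11, 37)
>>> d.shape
(23, 31)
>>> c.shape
(23, 23)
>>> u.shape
(37, 11)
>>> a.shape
(37, 3)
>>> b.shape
(5, 3)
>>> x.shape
(37, 11)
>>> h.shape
(37, 37)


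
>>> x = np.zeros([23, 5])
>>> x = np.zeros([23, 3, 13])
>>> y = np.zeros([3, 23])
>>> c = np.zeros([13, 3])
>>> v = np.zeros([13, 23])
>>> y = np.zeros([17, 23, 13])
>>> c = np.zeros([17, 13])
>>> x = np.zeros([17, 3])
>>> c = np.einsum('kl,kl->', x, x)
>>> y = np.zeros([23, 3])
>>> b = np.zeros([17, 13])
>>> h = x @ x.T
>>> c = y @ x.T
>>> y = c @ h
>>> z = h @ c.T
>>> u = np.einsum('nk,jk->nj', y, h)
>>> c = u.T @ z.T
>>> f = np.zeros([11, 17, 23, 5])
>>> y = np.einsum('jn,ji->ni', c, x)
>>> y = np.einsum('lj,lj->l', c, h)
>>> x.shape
(17, 3)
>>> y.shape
(17,)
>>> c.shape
(17, 17)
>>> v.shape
(13, 23)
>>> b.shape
(17, 13)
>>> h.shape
(17, 17)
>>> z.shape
(17, 23)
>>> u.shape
(23, 17)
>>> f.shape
(11, 17, 23, 5)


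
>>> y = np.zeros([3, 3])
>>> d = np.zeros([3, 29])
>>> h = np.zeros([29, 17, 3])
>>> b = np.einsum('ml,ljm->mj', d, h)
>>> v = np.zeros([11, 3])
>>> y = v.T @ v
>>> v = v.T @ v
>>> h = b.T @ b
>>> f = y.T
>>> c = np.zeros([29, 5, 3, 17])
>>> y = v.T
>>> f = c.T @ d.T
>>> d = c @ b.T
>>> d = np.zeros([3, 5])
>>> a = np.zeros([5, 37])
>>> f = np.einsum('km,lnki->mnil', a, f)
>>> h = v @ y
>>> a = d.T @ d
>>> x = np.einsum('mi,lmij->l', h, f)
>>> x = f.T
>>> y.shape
(3, 3)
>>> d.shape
(3, 5)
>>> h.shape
(3, 3)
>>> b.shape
(3, 17)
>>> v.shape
(3, 3)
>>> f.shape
(37, 3, 3, 17)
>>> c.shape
(29, 5, 3, 17)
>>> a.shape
(5, 5)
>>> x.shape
(17, 3, 3, 37)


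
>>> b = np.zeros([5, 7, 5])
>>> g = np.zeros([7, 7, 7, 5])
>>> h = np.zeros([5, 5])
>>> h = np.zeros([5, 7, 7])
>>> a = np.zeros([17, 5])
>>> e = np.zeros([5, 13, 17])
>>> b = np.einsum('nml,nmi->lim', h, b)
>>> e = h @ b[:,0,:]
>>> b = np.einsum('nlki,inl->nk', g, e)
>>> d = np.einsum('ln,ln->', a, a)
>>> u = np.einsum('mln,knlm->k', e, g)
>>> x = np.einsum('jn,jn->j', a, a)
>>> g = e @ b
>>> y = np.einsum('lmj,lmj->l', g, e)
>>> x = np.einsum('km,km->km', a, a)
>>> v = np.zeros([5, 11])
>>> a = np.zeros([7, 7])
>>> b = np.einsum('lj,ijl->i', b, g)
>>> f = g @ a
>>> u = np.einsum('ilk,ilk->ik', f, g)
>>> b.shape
(5,)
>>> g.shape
(5, 7, 7)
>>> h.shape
(5, 7, 7)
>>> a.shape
(7, 7)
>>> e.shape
(5, 7, 7)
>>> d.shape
()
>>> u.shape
(5, 7)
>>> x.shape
(17, 5)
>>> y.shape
(5,)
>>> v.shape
(5, 11)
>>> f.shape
(5, 7, 7)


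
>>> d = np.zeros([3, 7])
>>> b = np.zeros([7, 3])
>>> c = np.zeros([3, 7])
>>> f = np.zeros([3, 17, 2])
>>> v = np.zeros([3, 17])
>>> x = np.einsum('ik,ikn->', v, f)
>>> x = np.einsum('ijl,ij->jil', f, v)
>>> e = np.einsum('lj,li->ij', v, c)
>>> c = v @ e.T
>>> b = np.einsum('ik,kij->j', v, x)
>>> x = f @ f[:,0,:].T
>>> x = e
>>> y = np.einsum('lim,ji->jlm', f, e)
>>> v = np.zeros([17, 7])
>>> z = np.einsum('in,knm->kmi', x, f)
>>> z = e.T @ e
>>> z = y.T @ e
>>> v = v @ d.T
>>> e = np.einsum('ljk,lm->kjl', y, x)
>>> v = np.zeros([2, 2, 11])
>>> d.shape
(3, 7)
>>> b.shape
(2,)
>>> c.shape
(3, 7)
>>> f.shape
(3, 17, 2)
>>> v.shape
(2, 2, 11)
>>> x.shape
(7, 17)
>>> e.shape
(2, 3, 7)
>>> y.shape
(7, 3, 2)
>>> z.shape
(2, 3, 17)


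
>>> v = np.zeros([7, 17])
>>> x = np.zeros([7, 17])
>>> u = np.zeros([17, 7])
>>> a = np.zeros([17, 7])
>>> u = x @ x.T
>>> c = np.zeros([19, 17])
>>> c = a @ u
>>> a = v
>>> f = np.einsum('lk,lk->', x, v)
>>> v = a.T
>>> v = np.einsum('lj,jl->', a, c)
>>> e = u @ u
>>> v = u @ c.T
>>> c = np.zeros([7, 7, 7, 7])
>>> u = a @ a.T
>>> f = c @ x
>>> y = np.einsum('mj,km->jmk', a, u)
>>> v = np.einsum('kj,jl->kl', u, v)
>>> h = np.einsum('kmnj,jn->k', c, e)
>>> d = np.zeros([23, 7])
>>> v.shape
(7, 17)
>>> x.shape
(7, 17)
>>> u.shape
(7, 7)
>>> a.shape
(7, 17)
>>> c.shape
(7, 7, 7, 7)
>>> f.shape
(7, 7, 7, 17)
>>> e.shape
(7, 7)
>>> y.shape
(17, 7, 7)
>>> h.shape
(7,)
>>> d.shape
(23, 7)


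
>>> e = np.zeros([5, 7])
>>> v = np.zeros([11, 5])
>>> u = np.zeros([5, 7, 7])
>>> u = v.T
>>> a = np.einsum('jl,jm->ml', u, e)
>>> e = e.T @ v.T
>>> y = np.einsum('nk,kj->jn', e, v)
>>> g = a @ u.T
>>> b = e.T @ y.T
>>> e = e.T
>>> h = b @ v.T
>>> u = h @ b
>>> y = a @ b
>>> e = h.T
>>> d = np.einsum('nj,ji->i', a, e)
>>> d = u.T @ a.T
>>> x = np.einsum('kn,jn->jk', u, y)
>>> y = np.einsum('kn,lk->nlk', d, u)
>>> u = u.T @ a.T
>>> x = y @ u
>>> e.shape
(11, 11)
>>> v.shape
(11, 5)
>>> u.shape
(5, 7)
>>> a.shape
(7, 11)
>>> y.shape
(7, 11, 5)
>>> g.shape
(7, 5)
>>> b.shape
(11, 5)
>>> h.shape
(11, 11)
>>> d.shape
(5, 7)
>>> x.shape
(7, 11, 7)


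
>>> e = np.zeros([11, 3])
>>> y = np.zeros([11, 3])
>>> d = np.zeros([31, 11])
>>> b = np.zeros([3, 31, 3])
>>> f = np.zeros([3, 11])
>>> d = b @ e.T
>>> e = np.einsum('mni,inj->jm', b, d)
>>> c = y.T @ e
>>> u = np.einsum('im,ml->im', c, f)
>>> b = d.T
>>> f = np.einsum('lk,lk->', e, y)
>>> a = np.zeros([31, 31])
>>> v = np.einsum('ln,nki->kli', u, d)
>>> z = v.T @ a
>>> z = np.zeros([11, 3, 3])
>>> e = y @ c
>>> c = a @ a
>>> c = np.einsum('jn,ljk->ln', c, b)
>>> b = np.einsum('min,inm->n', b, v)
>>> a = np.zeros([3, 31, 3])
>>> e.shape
(11, 3)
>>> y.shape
(11, 3)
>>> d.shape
(3, 31, 11)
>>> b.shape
(3,)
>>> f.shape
()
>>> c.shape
(11, 31)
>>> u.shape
(3, 3)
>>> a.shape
(3, 31, 3)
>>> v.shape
(31, 3, 11)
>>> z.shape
(11, 3, 3)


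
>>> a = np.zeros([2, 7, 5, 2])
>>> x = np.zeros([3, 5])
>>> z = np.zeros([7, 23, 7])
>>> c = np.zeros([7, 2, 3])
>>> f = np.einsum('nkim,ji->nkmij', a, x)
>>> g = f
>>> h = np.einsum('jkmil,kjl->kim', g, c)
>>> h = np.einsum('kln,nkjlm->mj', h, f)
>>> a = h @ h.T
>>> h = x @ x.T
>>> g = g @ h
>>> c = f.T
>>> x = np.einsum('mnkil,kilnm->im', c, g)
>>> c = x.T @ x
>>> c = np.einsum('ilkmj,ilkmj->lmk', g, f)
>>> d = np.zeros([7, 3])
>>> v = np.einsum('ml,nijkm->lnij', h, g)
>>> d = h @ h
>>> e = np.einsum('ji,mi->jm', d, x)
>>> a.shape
(3, 3)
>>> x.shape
(7, 3)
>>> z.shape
(7, 23, 7)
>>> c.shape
(7, 5, 2)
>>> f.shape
(2, 7, 2, 5, 3)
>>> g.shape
(2, 7, 2, 5, 3)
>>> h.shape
(3, 3)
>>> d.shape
(3, 3)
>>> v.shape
(3, 2, 7, 2)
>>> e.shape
(3, 7)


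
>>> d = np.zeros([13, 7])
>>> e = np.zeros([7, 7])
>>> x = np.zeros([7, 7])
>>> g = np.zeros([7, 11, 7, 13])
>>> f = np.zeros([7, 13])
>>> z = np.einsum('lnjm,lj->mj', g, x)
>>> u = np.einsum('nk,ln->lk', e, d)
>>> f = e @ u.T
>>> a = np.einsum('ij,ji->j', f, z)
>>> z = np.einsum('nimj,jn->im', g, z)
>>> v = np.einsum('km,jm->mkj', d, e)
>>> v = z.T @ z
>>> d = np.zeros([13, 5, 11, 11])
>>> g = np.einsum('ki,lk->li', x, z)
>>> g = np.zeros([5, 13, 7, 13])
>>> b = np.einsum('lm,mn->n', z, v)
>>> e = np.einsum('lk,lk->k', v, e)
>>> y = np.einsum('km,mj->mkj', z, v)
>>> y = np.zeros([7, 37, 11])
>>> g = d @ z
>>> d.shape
(13, 5, 11, 11)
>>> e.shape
(7,)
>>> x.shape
(7, 7)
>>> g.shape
(13, 5, 11, 7)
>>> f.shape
(7, 13)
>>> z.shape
(11, 7)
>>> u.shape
(13, 7)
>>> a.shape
(13,)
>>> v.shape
(7, 7)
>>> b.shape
(7,)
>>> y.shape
(7, 37, 11)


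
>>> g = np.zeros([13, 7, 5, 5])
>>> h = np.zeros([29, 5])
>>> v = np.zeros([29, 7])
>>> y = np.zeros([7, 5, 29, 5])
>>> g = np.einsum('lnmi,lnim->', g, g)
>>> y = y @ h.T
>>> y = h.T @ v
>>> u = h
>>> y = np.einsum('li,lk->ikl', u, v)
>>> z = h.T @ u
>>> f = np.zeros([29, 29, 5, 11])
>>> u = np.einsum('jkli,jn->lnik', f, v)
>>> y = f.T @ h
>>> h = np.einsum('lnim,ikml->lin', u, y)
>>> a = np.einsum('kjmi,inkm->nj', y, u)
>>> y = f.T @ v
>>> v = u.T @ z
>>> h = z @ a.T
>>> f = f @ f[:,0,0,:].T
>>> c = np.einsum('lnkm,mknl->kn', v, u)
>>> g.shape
()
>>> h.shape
(5, 7)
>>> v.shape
(29, 11, 7, 5)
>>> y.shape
(11, 5, 29, 7)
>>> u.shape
(5, 7, 11, 29)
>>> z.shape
(5, 5)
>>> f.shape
(29, 29, 5, 29)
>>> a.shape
(7, 5)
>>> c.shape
(7, 11)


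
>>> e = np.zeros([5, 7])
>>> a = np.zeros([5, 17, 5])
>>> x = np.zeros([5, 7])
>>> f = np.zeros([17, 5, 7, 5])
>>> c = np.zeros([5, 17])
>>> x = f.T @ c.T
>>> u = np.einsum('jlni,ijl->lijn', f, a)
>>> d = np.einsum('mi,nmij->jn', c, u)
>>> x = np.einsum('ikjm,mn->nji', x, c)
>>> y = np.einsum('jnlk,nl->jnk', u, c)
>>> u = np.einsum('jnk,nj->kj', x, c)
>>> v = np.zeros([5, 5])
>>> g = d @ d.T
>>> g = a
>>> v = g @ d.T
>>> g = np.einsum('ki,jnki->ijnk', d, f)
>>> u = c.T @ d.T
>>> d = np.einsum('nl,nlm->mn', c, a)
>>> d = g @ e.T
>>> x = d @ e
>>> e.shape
(5, 7)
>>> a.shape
(5, 17, 5)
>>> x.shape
(5, 17, 5, 7)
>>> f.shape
(17, 5, 7, 5)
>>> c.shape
(5, 17)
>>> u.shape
(17, 7)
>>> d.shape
(5, 17, 5, 5)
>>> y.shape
(5, 5, 7)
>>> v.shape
(5, 17, 7)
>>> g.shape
(5, 17, 5, 7)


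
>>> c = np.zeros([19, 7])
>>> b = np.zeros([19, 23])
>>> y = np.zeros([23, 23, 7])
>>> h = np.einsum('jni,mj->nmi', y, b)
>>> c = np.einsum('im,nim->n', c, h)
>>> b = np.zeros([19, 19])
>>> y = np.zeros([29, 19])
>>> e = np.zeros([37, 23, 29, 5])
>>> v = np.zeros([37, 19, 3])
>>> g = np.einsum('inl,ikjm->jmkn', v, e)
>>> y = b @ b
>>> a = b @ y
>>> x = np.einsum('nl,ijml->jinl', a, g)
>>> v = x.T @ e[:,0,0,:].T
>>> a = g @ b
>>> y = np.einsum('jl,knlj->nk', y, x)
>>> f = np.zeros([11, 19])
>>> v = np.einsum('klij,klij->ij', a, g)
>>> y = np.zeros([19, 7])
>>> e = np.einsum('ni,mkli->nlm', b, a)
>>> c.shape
(23,)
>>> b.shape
(19, 19)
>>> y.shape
(19, 7)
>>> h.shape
(23, 19, 7)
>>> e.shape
(19, 23, 29)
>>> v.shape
(23, 19)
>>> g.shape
(29, 5, 23, 19)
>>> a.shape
(29, 5, 23, 19)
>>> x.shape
(5, 29, 19, 19)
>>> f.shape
(11, 19)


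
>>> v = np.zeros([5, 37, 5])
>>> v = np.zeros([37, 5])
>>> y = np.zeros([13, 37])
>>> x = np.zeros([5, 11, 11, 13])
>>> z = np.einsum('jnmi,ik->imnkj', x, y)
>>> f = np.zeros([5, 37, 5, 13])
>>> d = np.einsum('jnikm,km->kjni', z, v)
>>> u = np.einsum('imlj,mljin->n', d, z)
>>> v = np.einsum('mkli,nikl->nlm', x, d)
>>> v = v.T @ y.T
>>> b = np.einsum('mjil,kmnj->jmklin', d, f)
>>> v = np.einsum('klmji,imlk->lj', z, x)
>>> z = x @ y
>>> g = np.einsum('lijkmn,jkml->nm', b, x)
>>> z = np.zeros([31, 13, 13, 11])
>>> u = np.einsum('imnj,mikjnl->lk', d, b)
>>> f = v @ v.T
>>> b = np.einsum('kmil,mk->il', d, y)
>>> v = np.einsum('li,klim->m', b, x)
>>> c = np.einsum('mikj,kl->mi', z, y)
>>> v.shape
(13,)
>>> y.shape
(13, 37)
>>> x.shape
(5, 11, 11, 13)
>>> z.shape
(31, 13, 13, 11)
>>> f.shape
(11, 11)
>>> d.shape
(37, 13, 11, 11)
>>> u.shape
(5, 5)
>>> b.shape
(11, 11)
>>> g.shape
(5, 11)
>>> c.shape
(31, 13)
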